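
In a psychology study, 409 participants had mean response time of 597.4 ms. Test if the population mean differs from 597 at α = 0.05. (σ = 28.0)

z = (x̄ - μ₀)/(σ/√n) = (597.4 - 597)/(28.0/√409) = 0.289. Critical value: ±1.96. Since |0.289| ≤ 1.96, Fail to reject H₀.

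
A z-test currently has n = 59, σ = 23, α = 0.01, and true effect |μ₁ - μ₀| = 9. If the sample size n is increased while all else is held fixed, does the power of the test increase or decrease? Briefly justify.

Power increases: a larger n shrinks the standard error σ/√n, moving the sampling distribution under H₁ further from the critical value.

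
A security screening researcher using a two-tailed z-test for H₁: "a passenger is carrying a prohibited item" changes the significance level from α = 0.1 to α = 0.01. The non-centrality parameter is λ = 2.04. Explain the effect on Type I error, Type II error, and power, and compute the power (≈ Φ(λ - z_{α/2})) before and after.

Decreasing α from 0.1 to 0.01:
• Type I error rate decreases (α is the Type I rate by definition).
• Critical value moves from z_{α/2} = 1.645 to 2.576, so power = Φ(λ - z_{α/2}) goes from Φ(2.04 - 1.645) = 0.654 to Φ(2.04 - 2.576) = 0.296.
• Type II error rate β = 1 - power therefore increases (0.346 → 0.704).
Appropriate when false positives are costly — here, detaining an innocent passenger — delay and inconvenience.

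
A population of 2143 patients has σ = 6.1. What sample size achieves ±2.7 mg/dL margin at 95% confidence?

Without FPC: n₀ = (1.96×6.1/2.7)² = 19.608. With FPC: n = n₀N/(n₀+N-1) = 19.4 → n = 20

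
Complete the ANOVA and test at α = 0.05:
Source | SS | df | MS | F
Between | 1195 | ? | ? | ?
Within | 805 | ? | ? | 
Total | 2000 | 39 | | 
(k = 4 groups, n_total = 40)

df_between = 3, df_within = 36. MS_between = 398.33, MS_within = 22.36. F = 17.814, F_crit ≈ 2.866. Reject H₀.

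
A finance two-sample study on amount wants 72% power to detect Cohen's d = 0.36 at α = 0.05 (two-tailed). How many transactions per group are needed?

z_{α/2} = 1.96, z_β = Φ⁻¹(0.72) = 0.583. For small effect (d = 0.36): n per group = 2(z_{α/2} + z_β)²/d² = 2(1.96 + 0.583)²/0.36² = 99.8 → 100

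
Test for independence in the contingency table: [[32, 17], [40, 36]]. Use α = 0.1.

χ² = 1.96. df = 1, critical = 2.706. Fail to reject H₀. No evidence of dependence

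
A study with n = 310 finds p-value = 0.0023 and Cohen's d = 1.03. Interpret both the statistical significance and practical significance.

Statistically significant (p = 0.0023 < 0.05). Cohen's d = 1.03 indicates a large effect size. Both statistical and practical significance should be considered.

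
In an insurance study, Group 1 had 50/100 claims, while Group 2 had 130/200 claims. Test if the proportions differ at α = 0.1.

p̂₁ = 0.5, p̂₂ = 0.65, pooled p̂ = 0.6. z = -2.5. Critical: ±1.645. Reject H₀.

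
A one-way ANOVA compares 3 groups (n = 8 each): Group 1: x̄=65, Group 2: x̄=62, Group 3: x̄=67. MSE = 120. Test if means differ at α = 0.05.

Grand mean = 64.67. SS_between = 101.33, MS_between = 50.67. F = 0.422, F_crit ≈ 3.467. Fail to reject H₀.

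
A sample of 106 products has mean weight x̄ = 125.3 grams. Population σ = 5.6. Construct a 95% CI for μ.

CI = x̄ ± z*(σ/√n) = 125.3 ± 1.96(5.6/√106) = 125.3 ± 1.07 = (124.23, 126.37)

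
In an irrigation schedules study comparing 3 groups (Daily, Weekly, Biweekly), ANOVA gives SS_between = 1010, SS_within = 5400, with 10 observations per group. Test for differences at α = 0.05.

df_between = 2, df_within = 27. F = MS_between/MS_within = 505.0/200.0 = 2.525. F_crit ≈ 3.354. Fail to reject H₀.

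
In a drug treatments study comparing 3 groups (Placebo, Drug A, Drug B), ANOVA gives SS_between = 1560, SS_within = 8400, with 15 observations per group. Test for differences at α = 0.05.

df_between = 2, df_within = 42. F = MS_between/MS_within = 780.0/200.0 = 3.9. F_crit ≈ 3.22. Reject H₀. At least one mean differs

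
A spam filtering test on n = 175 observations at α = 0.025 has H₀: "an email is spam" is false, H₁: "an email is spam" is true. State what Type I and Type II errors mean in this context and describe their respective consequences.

Type I (false positive): concluding that an email is spam when it is not — a legitimate email is sent to the spam folder and the user misses it. Type II (false negative): failing to conclude that an email is spam when it is — a spam email lands in the inbox. Which is costlier depends on domain priorities and is a judgement call rather than a statistical fact.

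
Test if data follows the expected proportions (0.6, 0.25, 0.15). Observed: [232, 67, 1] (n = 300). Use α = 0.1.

Expected: [180.0, 75.0, 45.0]. χ² = 58.898. df = 2, critical = 4.605. Reject H₀.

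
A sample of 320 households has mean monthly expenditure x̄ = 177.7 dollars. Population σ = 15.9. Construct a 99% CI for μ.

CI = x̄ ± z*(σ/√n) = 177.7 ± 2.576(15.9/√320) = 177.7 ± 2.29 = (175.41, 179.99)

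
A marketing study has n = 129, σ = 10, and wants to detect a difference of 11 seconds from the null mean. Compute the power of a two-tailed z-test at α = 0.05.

SE = σ/√n = 10/√129 = 0.88. Non-centrality λ = d/SE = 11/0.88 = 12.494. Power ≈ Φ(λ - z_{α/2}) = Φ(12.494 - 1.96) = Φ(10.534) = 1.0.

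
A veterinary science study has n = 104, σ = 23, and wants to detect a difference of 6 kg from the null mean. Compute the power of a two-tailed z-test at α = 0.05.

SE = σ/√n = 23/√104 = 2.255. Non-centrality λ = d/SE = 6/2.255 = 2.66. Power ≈ Φ(λ - z_{α/2}) = Φ(2.66 - 1.96) = Φ(0.7) = 0.758.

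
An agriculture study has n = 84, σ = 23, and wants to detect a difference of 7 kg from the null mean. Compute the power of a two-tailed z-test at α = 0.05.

SE = σ/√n = 23/√84 = 2.51. Non-centrality λ = d/SE = 7/2.51 = 2.789. Power ≈ Φ(λ - z_{α/2}) = Φ(2.789 - 1.96) = Φ(0.829) = 0.797.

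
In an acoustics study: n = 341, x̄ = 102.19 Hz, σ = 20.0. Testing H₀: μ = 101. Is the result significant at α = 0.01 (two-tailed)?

z = (102.19 - 101)/(20.0/√341) = 1.099. Since |z| ≤ 2.576, not significant at α = 0.01.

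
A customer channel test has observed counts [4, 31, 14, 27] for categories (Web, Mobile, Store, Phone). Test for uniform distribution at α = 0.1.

Expected = 19 each. χ² = Σ(O-E)²/E = 24.105. df = 3, critical value = 6.251. Reject H₀.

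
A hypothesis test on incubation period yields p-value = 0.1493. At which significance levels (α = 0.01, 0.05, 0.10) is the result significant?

p = 0.1493. Not significant at any of the given levels.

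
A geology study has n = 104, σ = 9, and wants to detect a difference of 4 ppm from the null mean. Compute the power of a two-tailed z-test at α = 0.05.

SE = σ/√n = 9/√104 = 0.883. Non-centrality λ = d/SE = 4/0.883 = 4.532. Power ≈ Φ(λ - z_{α/2}) = Φ(4.532 - 1.96) = Φ(2.572) = 0.995.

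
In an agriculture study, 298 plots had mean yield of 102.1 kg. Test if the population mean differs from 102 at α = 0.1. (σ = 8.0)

z = (x̄ - μ₀)/(σ/√n) = (102.1 - 102)/(8.0/√298) = 0.216. Critical value: ±1.645. Since |0.216| ≤ 1.645, Fail to reject H₀.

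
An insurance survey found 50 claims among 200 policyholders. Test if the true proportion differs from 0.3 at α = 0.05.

p̂ = 0.25, p₀ = 0.3. z = (p̂ - p₀)/√(p₀(1-p₀)/n) = -1.543. Critical: ±1.96. Fail to reject H₀.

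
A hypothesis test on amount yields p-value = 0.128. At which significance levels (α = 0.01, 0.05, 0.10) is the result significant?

p = 0.128. Not significant at any of the given levels.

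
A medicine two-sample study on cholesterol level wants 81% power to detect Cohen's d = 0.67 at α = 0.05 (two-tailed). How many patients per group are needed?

z_{α/2} = 1.96, z_β = Φ⁻¹(0.81) = 0.878. For medium effect (d = 0.67): n per group = 2(z_{α/2} + z_β)²/d² = 2(1.96 + 0.878)²/0.67² = 35.9 → 36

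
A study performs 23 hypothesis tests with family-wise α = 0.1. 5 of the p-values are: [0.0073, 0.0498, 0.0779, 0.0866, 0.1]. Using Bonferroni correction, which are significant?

Bonferroni α = 0.1/23 = 0.00435. None of the given p-values are significant.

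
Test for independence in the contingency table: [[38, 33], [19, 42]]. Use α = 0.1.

χ² = 6.694. df = 1, critical = 2.706. Reject H₀. Variables are dependent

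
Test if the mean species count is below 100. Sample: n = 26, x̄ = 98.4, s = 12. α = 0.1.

t = (98.4 - 100)/(12/√26) = -0.68, df = 25. Critical t = -1.316. Fail to reject H₀.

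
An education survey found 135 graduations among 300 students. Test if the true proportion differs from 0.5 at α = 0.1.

p̂ = 0.45, p₀ = 0.5. z = (p̂ - p₀)/√(p₀(1-p₀)/n) = -1.732. Critical: ±1.645. Reject H₀.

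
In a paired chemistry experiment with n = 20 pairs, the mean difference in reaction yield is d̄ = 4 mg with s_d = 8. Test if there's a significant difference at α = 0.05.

t = d̄/(s_d/√n) = 4/(8/√20) = 2.236. df = 19, critical t = ±2.093. Reject H₀.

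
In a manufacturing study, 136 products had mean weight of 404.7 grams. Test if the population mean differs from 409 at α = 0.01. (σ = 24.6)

z = (x̄ - μ₀)/(σ/√n) = (404.7 - 409)/(24.6/√136) = -2.038. Critical value: ±2.576. Since |-2.038| ≤ 2.576, Fail to reject H₀.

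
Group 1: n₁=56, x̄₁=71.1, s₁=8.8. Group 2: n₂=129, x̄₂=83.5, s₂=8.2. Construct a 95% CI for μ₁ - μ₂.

Difference = -12.4. SE = √(8.8²/56 + 8.2²/129) = 1.38. CI = (-15.1, -9.7)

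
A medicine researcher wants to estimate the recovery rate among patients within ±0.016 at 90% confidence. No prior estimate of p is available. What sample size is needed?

Conservative approach: use p = 0.5 (maximizes p(1-p) = 0.25). n = z²(0.25)/E² = 1.645²×0.25/0.016² = 2642.6 → n = 2643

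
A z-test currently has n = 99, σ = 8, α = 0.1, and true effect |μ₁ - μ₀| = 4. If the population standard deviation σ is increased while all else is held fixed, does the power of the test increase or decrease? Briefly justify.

Power decreases: a larger σ inflates the standard error σ/√n, pulling the sampling distribution under H₁ back toward the critical value.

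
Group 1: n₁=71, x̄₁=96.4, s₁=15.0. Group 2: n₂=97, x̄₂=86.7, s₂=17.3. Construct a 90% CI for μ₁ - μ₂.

Difference = 9.7. SE = √(15.0²/71 + 17.3²/97) = 2.501. CI = (5.59, 13.81)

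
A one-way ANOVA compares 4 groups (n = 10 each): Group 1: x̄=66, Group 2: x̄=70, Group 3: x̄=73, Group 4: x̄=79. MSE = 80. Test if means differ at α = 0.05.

Grand mean = 72.0. SS_between = 900.0, MS_between = 300.0. F = 3.75, F_crit ≈ 2.866. Reject H₀.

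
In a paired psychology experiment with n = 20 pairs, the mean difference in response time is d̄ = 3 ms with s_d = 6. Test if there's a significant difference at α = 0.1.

t = d̄/(s_d/√n) = 3/(6/√20) = 2.236. df = 19, critical t = ±1.729. Reject H₀.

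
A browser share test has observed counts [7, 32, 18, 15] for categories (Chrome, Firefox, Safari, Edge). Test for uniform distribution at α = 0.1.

Expected = 18 each. χ² = Σ(O-E)²/E = 18.111. df = 3, critical value = 6.251. Reject H₀.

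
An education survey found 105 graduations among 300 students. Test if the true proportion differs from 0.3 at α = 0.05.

p̂ = 0.35, p₀ = 0.3. z = (p̂ - p₀)/√(p₀(1-p₀)/n) = 1.89. Critical: ±1.96. Fail to reject H₀.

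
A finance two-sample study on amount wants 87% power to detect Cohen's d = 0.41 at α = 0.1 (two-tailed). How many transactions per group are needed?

z_{α/2} = 1.645, z_β = Φ⁻¹(0.87) = 1.126. For small effect (d = 0.41): n per group = 2(z_{α/2} + z_β)²/d² = 2(1.645 + 1.126)²/0.41² = 91.4 → 92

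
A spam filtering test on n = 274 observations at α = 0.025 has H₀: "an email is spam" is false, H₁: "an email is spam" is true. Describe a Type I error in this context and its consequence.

Type I error: rejecting H₀ when it is true — concluding that an email is spam when in fact it is not. Consequence: a legitimate email is sent to the spam folder and the user misses it.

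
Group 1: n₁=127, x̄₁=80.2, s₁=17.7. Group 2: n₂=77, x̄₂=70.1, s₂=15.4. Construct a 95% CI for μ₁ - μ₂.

Difference = 10.1. SE = √(17.7²/127 + 15.4²/77) = 2.355. CI = (5.48, 14.72)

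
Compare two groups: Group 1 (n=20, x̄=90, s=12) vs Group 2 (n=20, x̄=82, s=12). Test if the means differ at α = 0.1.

Pooled sp = 12.0. t = 2.108, df = 38. Critical t = ±1.686. Reject H₀.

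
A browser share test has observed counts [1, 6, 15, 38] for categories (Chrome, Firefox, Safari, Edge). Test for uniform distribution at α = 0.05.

Expected = 15 each. χ² = Σ(O-E)²/E = 53.733. df = 3, critical value = 7.815. Reject H₀.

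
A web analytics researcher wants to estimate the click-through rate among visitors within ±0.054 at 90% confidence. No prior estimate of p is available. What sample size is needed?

Conservative approach: use p = 0.5 (maximizes p(1-p) = 0.25). n = z²(0.25)/E² = 1.645²×0.25/0.054² = 232.0 → n = 232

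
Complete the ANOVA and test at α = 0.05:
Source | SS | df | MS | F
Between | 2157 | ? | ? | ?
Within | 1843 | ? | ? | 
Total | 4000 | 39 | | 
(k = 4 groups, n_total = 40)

df_between = 3, df_within = 36. MS_between = 719.0, MS_within = 51.19. F = 14.044, F_crit ≈ 2.866. Reject H₀.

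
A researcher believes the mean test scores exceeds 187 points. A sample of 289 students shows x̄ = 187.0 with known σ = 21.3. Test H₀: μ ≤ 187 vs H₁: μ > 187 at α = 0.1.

z = 0.0. Critical value: 1.28. Fail to reject H₀.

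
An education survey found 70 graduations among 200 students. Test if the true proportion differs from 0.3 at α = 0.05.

p̂ = 0.35, p₀ = 0.3. z = (p̂ - p₀)/√(p₀(1-p₀)/n) = 1.543. Critical: ±1.96. Fail to reject H₀.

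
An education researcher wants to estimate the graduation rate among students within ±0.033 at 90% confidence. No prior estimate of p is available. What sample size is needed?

Conservative approach: use p = 0.5 (maximizes p(1-p) = 0.25). n = z²(0.25)/E² = 1.645²×0.25/0.033² = 621.2 → n = 622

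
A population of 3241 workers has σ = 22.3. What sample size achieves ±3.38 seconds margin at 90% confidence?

Without FPC: n₀ = (1.645×22.3/3.38)² = 117.79. With FPC: n = n₀N/(n₀+N-1) = 113.7 → n = 114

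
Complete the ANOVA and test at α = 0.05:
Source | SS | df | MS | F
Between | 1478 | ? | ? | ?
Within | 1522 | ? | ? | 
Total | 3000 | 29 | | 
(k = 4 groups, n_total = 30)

df_between = 3, df_within = 26. MS_between = 492.67, MS_within = 58.54. F = 8.416, F_crit ≈ 2.975. Reject H₀.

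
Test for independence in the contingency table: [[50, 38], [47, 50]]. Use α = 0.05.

χ² = 1.294. df = 1, critical = 3.841. Fail to reject H₀. No evidence of dependence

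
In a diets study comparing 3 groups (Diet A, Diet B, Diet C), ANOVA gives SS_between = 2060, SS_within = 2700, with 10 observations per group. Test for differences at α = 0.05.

df_between = 2, df_within = 27. F = MS_between/MS_within = 1030.0/100.0 = 10.3. F_crit ≈ 3.354. Reject H₀. At least one mean differs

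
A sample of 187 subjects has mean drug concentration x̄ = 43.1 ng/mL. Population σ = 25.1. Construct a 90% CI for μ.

CI = x̄ ± z*(σ/√n) = 43.1 ± 1.645(25.1/√187) = 43.1 ± 3.02 = (40.08, 46.12)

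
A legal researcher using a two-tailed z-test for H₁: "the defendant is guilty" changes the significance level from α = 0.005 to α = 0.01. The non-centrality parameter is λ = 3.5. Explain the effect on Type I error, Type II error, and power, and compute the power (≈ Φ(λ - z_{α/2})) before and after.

Increasing α from 0.005 to 0.01:
• Type I error rate increases (α is the Type I rate by definition).
• Critical value moves from z_{α/2} = 2.807 to 2.576, so power = Φ(λ - z_{α/2}) goes from Φ(3.5 - 2.807) = 0.756 to Φ(3.5 - 2.576) = 0.822.
• Type II error rate β = 1 - power therefore decreases (0.244 → 0.178).
Appropriate when false negatives are costly — here, acquitting a guilty person.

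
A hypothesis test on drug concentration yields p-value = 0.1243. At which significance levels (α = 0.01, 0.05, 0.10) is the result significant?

p = 0.1243. Not significant at any of the given levels.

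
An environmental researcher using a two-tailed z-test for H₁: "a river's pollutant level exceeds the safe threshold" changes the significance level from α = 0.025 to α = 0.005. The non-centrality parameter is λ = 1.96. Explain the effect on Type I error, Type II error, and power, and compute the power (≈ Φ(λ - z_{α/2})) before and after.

Decreasing α from 0.025 to 0.005:
• Type I error rate decreases (α is the Type I rate by definition).
• Critical value moves from z_{α/2} = 2.241 to 2.807, so power = Φ(λ - z_{α/2}) goes from Φ(1.96 - 2.241) = 0.389 to Φ(1.96 - 2.807) = 0.198.
• Type II error rate β = 1 - power therefore increases (0.611 → 0.802).
Appropriate when false positives are costly — here, shutting down a compliant factory unnecessarily.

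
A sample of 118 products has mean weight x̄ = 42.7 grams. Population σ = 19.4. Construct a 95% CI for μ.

CI = x̄ ± z*(σ/√n) = 42.7 ± 1.96(19.4/√118) = 42.7 ± 3.5 = (39.2, 46.2)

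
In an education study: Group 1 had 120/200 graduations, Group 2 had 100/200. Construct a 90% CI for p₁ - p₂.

p̂₁ = 0.6, p̂₂ = 0.5. Difference = 0.1. CI = (0.019, 0.181)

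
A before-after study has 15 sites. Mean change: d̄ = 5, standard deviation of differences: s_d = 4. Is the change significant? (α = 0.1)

t = d̄/(s_d/√n) = 5/(4/√15) = 4.841. df = 14, critical t = ±1.761. Reject H₀.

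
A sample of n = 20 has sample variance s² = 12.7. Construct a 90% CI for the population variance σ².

df = 19. χ²_{0.05} = 30.144, χ²_{0.95} = 10.117. CI for σ² = ((n-1)s²/χ²_{α/2}, (n-1)s²/χ²_{1-α/2}) = (19·12.7/30.144, 19·12.7/10.117) = (8.0, 23.85)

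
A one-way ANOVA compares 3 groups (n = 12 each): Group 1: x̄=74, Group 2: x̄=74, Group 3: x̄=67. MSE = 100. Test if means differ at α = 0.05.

Grand mean = 71.67. SS_between = 392.0, MS_between = 196.0. F = 1.96, F_crit ≈ 3.285. Fail to reject H₀.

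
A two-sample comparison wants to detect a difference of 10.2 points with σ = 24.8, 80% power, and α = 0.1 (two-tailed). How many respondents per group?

n per group = 2(z_α/2 + z_β)²σ²/d² = 2×(1.645 + 0.84)²×24.8²/10.2² = 73.01 → n = 74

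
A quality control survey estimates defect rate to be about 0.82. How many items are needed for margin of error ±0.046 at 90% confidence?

n = z²p(1-p)/E² = 1.645²×0.82×0.18/0.046² = 188.8 → n = 189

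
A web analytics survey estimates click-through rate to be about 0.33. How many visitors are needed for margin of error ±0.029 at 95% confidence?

n = z²p(1-p)/E² = 1.96²×0.33×0.67/0.029² = 1010.0 → n = 1010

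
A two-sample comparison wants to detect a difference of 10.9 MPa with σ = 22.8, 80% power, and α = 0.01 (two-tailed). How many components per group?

n per group = 2(z_α/2 + z_β)²σ²/d² = 2×(2.576 + 0.84)²×22.8²/10.9² = 102.1 → n = 103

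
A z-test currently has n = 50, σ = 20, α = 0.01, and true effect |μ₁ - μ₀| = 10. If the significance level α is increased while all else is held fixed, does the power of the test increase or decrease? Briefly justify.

Power increases: a larger α lowers the critical value, so more of the H₁ sampling distribution falls in the rejection region.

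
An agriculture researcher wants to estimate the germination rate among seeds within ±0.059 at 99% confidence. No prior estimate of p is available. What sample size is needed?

Conservative approach: use p = 0.5 (maximizes p(1-p) = 0.25). n = z²(0.25)/E² = 2.576²×0.25/0.059² = 476.6 → n = 477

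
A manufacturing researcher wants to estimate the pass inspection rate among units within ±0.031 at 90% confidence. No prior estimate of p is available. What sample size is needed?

Conservative approach: use p = 0.5 (maximizes p(1-p) = 0.25). n = z²(0.25)/E² = 1.645²×0.25/0.031² = 704.0 → n = 704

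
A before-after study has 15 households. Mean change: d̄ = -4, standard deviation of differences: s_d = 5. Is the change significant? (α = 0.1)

t = d̄/(s_d/√n) = -4/(5/√15) = -3.098. df = 14, critical t = ±1.761. Reject H₀.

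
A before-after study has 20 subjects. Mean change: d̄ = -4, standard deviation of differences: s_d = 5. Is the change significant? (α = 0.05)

t = d̄/(s_d/√n) = -4/(5/√20) = -3.578. df = 19, critical t = ±2.093. Reject H₀.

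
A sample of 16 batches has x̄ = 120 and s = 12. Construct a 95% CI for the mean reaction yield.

CI = x̄ ± t*(s/√n) = 120 ± 2.131(12/√16) = (113.61, 126.39)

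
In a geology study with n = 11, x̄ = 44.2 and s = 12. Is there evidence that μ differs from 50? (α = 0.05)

t = (x̄ - μ₀)/(s/√n) = (44.2 - 50)/(12/√11) = -1.603. df = 10, critical t = ±2.228. Fail to reject H₀.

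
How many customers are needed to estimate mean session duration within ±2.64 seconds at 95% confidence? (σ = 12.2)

n = (z*σ/E)² = (1.96×12.2/2.64)² = 82.04 → n = 83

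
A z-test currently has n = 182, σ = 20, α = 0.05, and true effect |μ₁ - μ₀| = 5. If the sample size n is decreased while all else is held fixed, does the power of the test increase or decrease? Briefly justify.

Power decreases: a smaller n inflates the standard error σ/√n, pulling the sampling distribution under H₁ back toward the critical value.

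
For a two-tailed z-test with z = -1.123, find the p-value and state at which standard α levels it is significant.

p = 2·P(Z > |-1.123|) = 2·(1 - Φ(1.123)) ≈ 0.2614. Not significant at any standard level.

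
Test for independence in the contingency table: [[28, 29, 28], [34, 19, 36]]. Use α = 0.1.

χ² = 3.574. df = 2, critical = 4.605. Fail to reject H₀. No evidence of dependence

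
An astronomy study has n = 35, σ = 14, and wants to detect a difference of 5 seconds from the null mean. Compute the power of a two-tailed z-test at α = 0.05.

SE = σ/√n = 14/√35 = 2.366. Non-centrality λ = d/SE = 5/2.366 = 2.113. Power ≈ Φ(λ - z_{α/2}) = Φ(2.113 - 1.96) = Φ(0.153) = 0.561.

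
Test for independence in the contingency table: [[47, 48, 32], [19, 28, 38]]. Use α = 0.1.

χ² = 9.717. df = 2, critical = 4.605. Reject H₀. Variables are dependent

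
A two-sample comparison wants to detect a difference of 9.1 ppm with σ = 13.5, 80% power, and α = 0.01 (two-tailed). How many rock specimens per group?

n per group = 2(z_α/2 + z_β)²σ²/d² = 2×(2.576 + 0.84)²×13.5²/9.1² = 51.4 → n = 52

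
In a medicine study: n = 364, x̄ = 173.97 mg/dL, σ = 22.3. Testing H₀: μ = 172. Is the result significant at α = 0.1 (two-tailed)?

z = (173.97 - 172)/(22.3/√364) = 1.685. Since |z| > 1.645, significant at α = 0.1.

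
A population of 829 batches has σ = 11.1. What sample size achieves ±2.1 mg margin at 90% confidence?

Without FPC: n₀ = (1.645×11.1/2.1)² = 75.603. With FPC: n = n₀N/(n₀+N-1) = 69.4 → n = 70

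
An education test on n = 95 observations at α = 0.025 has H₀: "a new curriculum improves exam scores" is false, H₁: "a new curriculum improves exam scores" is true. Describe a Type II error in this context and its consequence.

Type II error: failing to reject H₀ when it is false — concluding that a new curriculum improves exam scores is not supported when in fact it is. Consequence: keeping the old curriculum when the new one would have helped students.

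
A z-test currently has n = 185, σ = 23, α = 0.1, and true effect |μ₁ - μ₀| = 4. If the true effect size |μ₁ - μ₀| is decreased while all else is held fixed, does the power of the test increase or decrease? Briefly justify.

Power decreases: a smaller true effect decreases the non-centrality λ = |μ₁ - μ₀|/(σ/√n).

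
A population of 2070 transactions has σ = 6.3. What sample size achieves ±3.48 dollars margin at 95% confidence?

Without FPC: n₀ = (1.96×6.3/3.48)² = 12.59. With FPC: n = n₀N/(n₀+N-1) = 12.5 → n = 13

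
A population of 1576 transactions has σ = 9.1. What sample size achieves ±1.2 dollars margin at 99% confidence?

Without FPC: n₀ = (2.576×9.1/1.2)² = 381.603. With FPC: n = n₀N/(n₀+N-1) = 307.4 → n = 308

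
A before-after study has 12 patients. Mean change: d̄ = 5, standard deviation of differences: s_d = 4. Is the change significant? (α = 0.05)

t = d̄/(s_d/√n) = 5/(4/√12) = 4.33. df = 11, critical t = ±2.201. Reject H₀.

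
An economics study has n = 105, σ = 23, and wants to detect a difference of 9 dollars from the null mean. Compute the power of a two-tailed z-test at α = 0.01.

SE = σ/√n = 23/√105 = 2.245. Non-centrality λ = d/SE = 9/2.245 = 4.01. Power ≈ Φ(λ - z_{α/2}) = Φ(4.01 - 2.576) = Φ(1.434) = 0.924.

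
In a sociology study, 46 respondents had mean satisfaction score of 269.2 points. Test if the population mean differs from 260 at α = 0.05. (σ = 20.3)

z = (x̄ - μ₀)/(σ/√n) = (269.2 - 260)/(20.3/√46) = 3.074. Critical value: ±1.96. Since |3.074| > 1.96, Reject H₀.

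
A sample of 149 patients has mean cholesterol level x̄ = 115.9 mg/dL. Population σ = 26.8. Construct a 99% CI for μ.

CI = x̄ ± z*(σ/√n) = 115.9 ± 2.576(26.8/√149) = 115.9 ± 5.66 = (110.24, 121.56)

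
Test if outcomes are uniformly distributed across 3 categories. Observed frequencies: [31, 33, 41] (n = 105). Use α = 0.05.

Expected = 35 each. χ² = Σ(O-E)²/E = 1.6. df = 2, critical value = 5.991. Fail to reject H₀.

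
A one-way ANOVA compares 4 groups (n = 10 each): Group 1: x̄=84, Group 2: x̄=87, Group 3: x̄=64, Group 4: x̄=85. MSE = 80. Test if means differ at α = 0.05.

Grand mean = 80.0. SS_between = 3460.0, MS_between = 1153.33. F = 14.417, F_crit ≈ 2.866. Reject H₀.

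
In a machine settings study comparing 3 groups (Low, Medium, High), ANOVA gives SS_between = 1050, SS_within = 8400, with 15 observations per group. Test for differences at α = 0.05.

df_between = 2, df_within = 42. F = MS_between/MS_within = 525.0/200.0 = 2.625. F_crit ≈ 3.22. Fail to reject H₀.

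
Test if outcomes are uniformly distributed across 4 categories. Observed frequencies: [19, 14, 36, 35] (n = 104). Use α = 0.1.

Expected = 26 each. χ² = Σ(O-E)²/E = 14.385. df = 3, critical value = 6.251. Reject H₀.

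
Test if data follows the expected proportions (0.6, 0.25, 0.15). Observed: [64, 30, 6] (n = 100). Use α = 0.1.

Expected: [60.0, 25.0, 15.0]. χ² = 6.667. df = 2, critical = 4.605. Reject H₀.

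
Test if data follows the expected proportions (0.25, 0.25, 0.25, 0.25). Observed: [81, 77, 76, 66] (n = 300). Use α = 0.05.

Expected: [75.0, 75.0, 75.0, 75.0]. χ² = 1.627. df = 3, critical = 7.815. Fail to reject H₀.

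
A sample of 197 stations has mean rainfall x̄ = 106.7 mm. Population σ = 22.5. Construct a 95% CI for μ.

CI = x̄ ± z*(σ/√n) = 106.7 ± 1.96(22.5/√197) = 106.7 ± 3.14 = (103.56, 109.84)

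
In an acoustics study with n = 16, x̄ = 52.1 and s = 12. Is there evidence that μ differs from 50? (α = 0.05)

t = (x̄ - μ₀)/(s/√n) = (52.1 - 50)/(12/√16) = 0.7. df = 15, critical t = ±2.131. Fail to reject H₀.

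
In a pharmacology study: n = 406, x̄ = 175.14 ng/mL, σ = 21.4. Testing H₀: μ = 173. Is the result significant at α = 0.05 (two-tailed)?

z = (175.14 - 173)/(21.4/√406) = 2.015. Since |z| > 1.96, significant at α = 0.05.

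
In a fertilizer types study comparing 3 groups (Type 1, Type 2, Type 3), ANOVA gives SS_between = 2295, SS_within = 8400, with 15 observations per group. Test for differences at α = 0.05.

df_between = 2, df_within = 42. F = MS_between/MS_within = 1147.5/200.0 = 5.737. F_crit ≈ 3.22. Reject H₀. At least one mean differs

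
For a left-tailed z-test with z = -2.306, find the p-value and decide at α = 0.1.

p = P(Z < -2.306) = Φ(-2.306) ≈ 0.0106. Since p < 0.1, reject H₀ (significant) at α = 0.1.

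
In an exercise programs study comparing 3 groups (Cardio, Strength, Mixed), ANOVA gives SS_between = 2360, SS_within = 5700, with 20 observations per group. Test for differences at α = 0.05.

df_between = 2, df_within = 57. F = MS_between/MS_within = 1180.0/100.0 = 11.8. F_crit ≈ 3.159. Reject H₀. At least one mean differs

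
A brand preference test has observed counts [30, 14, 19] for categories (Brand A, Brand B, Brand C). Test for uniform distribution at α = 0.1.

Expected = 21 each. χ² = Σ(O-E)²/E = 6.381. df = 2, critical value = 4.605. Reject H₀.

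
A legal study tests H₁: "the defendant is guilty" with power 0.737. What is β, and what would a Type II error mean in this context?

β = 1 - power = 1 - 0.737 = 0.263. A Type II error is failing to reject H₀ when H₀ is false (false negative) — here, failing to conclude that the defendant is guilty when in fact it is true. Consequence: acquitting a guilty person.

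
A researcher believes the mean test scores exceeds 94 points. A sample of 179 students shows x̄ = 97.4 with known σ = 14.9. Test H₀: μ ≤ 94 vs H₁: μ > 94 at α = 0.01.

z = 3.053. Critical value: 2.33. Reject H₀.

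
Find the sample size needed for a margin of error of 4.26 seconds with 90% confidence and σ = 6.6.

n = (z*σ/E)² = (1.645×6.6/4.26)² = 6.5 → n = 7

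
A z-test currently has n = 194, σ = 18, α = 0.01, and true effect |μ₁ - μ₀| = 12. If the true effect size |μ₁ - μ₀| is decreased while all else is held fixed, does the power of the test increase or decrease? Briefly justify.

Power decreases: a smaller true effect decreases the non-centrality λ = |μ₁ - μ₀|/(σ/√n).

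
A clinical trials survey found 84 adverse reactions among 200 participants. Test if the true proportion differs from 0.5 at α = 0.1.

p̂ = 0.42, p₀ = 0.5. z = (p̂ - p₀)/√(p₀(1-p₀)/n) = -2.263. Critical: ±1.645. Reject H₀.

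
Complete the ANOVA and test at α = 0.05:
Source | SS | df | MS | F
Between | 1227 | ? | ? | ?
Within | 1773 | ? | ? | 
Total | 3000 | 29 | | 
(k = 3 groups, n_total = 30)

df_between = 2, df_within = 27. MS_between = 613.5, MS_within = 65.67. F = 9.343, F_crit ≈ 3.354. Reject H₀.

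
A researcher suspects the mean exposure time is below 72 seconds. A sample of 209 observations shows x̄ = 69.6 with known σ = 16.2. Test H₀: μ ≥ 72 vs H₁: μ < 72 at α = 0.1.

z = -2.142. Critical value: -1.28. Reject H₀.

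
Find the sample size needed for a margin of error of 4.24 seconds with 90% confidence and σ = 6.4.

n = (z*σ/E)² = (1.645×6.4/4.24)² = 6.2 → n = 7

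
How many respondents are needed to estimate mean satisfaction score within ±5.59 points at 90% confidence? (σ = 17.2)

n = (z*σ/E)² = (1.645×17.2/5.59)² = 25.6 → n = 26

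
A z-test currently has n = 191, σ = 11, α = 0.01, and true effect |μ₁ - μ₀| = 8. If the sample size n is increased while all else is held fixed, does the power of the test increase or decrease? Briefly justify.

Power increases: a larger n shrinks the standard error σ/√n, moving the sampling distribution under H₁ further from the critical value.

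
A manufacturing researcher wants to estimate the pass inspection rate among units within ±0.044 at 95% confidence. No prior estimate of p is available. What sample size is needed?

Conservative approach: use p = 0.5 (maximizes p(1-p) = 0.25). n = z²(0.25)/E² = 1.96²×0.25/0.044² = 496.1 → n = 497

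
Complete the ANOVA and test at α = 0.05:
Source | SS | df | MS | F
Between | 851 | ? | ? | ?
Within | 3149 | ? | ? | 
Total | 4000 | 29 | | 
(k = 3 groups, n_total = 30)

df_between = 2, df_within = 27. MS_between = 425.5, MS_within = 116.63. F = 3.648, F_crit ≈ 3.354. Reject H₀.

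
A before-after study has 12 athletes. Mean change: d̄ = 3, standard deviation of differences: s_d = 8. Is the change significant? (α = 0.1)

t = d̄/(s_d/√n) = 3/(8/√12) = 1.299. df = 11, critical t = ±1.796. Fail to reject H₀.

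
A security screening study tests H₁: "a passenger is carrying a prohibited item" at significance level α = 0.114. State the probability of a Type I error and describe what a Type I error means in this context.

P(Type I error) = α = 0.114. A Type I error is rejecting H₀ when H₀ is actually true (false positive) — here, concluding that a passenger is carrying a prohibited item when in fact this is not the case. Consequence: detaining an innocent passenger — delay and inconvenience.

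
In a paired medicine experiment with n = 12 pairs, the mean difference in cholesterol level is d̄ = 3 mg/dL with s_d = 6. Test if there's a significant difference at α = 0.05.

t = d̄/(s_d/√n) = 3/(6/√12) = 1.732. df = 11, critical t = ±2.201. Fail to reject H₀.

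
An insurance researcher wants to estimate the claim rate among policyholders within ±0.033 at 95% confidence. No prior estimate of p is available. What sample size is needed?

Conservative approach: use p = 0.5 (maximizes p(1-p) = 0.25). n = z²(0.25)/E² = 1.96²×0.25/0.033² = 881.9 → n = 882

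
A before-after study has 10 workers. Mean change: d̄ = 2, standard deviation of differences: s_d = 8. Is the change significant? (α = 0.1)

t = d̄/(s_d/√n) = 2/(8/√10) = 0.791. df = 9, critical t = ±1.833. Fail to reject H₀.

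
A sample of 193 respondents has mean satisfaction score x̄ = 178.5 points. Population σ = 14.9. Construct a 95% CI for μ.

CI = x̄ ± z*(σ/√n) = 178.5 ± 1.96(14.9/√193) = 178.5 ± 2.1 = (176.4, 180.6)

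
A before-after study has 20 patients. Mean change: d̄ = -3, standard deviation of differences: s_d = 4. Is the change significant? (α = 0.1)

t = d̄/(s_d/√n) = -3/(4/√20) = -3.354. df = 19, critical t = ±1.729. Reject H₀.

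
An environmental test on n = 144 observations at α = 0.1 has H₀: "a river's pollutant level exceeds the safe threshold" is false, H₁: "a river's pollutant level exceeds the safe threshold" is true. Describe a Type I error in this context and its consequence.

Type I error: rejecting H₀ when it is true — concluding that a river's pollutant level exceeds the safe threshold when in fact it is not. Consequence: shutting down a compliant factory unnecessarily.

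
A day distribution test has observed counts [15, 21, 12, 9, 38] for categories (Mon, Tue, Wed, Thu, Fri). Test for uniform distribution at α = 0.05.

Expected = 19 each. χ² = Σ(O-E)²/E = 27.895. df = 4, critical value = 9.488. Reject H₀.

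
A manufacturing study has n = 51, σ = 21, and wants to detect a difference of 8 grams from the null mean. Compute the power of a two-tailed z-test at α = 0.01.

SE = σ/√n = 21/√51 = 2.941. Non-centrality λ = d/SE = 8/2.941 = 2.721. Power ≈ Φ(λ - z_{α/2}) = Φ(2.721 - 2.576) = Φ(0.145) = 0.557.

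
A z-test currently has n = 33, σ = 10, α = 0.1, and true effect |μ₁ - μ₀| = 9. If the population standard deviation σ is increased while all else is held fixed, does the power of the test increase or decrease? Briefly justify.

Power decreases: a larger σ inflates the standard error σ/√n, pulling the sampling distribution under H₁ back toward the critical value.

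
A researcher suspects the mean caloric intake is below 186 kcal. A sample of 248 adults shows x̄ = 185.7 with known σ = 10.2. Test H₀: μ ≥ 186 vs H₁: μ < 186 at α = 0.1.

z = -0.463. Critical value: -1.28. Fail to reject H₀.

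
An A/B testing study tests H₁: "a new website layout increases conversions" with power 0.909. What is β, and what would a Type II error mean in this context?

β = 1 - power = 1 - 0.909 = 0.091. A Type II error is failing to reject H₀ when H₀ is false (false negative) — here, failing to conclude that a new website layout increases conversions when in fact it is true. Consequence: discarding a layout that would have improved conversions — lost revenue.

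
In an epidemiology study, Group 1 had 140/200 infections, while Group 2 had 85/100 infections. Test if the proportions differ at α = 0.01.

p̂₁ = 0.7, p̂₂ = 0.85, pooled p̂ = 0.75. z = -2.828. Critical: ±2.576. Reject H₀.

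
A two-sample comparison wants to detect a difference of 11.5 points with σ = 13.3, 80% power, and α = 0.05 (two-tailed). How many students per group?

n per group = 2(z_α/2 + z_β)²σ²/d² = 2×(1.96 + 0.84)²×13.3²/11.5² = 21.0 → n = 21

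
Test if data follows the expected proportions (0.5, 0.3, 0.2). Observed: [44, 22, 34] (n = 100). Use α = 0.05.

Expected: [50.0, 30.0, 20.0]. χ² = 12.653. df = 2, critical = 5.991. Reject H₀.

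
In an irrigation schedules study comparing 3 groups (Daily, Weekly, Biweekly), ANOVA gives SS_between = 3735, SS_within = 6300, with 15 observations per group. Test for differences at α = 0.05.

df_between = 2, df_within = 42. F = MS_between/MS_within = 1867.5/150.0 = 12.45. F_crit ≈ 3.22. Reject H₀. At least one mean differs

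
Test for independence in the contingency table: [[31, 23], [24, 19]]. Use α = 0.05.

χ² = 0.025. df = 1, critical = 3.841. Fail to reject H₀. No evidence of dependence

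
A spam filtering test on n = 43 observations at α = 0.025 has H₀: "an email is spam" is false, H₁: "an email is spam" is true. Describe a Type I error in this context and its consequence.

Type I error: rejecting H₀ when it is true — concluding that an email is spam when in fact it is not. Consequence: a legitimate email is sent to the spam folder and the user misses it.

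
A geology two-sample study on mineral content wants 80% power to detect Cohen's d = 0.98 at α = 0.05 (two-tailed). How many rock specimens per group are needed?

z_{α/2} = 1.96, z_β = Φ⁻¹(0.8) = 0.842. For large effect (d = 0.98): n per group = 2(z_{α/2} + z_β)²/d² = 2(1.96 + 0.842)²/0.98² = 16.3 → 17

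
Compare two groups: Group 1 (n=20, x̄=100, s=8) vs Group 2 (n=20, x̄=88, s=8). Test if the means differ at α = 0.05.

Pooled sp = 8.0. t = 4.743, df = 38. Critical t = ±2.024. Reject H₀.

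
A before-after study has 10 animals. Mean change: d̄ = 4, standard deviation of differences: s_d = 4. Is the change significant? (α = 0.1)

t = d̄/(s_d/√n) = 4/(4/√10) = 3.162. df = 9, critical t = ±1.833. Reject H₀.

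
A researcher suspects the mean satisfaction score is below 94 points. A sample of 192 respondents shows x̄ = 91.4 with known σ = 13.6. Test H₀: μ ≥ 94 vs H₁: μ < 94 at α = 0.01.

z = -2.649. Critical value: -2.33. Reject H₀.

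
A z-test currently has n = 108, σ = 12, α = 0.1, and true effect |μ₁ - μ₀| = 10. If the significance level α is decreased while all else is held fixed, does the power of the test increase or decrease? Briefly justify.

Power decreases: a smaller α raises the critical value, so less of the H₁ sampling distribution falls in the rejection region.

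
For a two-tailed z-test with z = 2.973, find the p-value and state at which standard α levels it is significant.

p = 2·P(Z > |2.973|) = 2·(1 - Φ(2.973)) ≈ 0.0029. Significant at α = 0.1; Significant at α = 0.05; Significant at α = 0.01.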